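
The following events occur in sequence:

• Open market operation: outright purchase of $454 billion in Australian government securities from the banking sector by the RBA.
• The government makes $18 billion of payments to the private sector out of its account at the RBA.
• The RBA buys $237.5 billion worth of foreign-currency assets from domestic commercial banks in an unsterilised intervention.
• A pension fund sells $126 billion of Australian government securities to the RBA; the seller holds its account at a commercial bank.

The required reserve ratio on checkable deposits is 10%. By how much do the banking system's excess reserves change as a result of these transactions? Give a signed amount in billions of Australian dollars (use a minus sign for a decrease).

+$821.1 billion

OMO purchase (from banks) $454 billion: reserves +$454B, deposits 0.
Government spending $18 billion: reserves +$18B, deposits +$18B.
FX purchase $237.5 billion: reserves +$237.5B, deposits 0.
Asset purchase (from non-banks) $126 billion: reserves +$126B, deposits +$126B.
Totals: Δreserves = +$835.5B, Δdeposits = +$144B.
Δrequired reserves = 10% × +$144B = +$14.4B.
Δexcess reserves = Δreserves − Δrequired = +$835.5B − (+$14.4B) = +$821.1 billion.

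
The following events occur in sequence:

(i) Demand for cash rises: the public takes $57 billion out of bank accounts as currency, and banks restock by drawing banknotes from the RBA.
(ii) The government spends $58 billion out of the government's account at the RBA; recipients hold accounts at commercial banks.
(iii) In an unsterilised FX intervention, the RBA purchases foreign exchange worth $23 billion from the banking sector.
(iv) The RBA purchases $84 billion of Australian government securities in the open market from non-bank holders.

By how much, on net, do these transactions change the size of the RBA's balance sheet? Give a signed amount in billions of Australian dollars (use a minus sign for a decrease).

Currency withdrawal $57 billion: only the composition of liabilities changes → 0.
Government spending $58 billion: only the composition of liabilities changes → 0.
FX purchase $23 billion: an RBA asset is acquired → +$23B.
Asset purchase (from non-banks) $84 billion: an RBA asset is acquired → +$84B.
Net: 0 + 0 + 23 + 84 = +$107 billion.

+$107 billion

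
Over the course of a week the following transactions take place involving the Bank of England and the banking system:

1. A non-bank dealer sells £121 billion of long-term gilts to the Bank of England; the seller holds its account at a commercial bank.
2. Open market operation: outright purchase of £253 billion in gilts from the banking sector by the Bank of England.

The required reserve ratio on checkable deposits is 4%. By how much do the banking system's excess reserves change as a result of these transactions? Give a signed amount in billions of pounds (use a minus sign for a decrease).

+£369.16 billion

Asset purchase (from non-banks) £121 billion: reserves +£121B, deposits +£121B.
OMO purchase (from banks) £253 billion: reserves +£253B, deposits 0.
Totals: Δreserves = +£374B, Δdeposits = +£121B.
Δrequired reserves = 4% × +£121B = +£4.84B.
Δexcess reserves = Δreserves − Δrequired = +£374B − (+£4.84B) = +£369.16 billion.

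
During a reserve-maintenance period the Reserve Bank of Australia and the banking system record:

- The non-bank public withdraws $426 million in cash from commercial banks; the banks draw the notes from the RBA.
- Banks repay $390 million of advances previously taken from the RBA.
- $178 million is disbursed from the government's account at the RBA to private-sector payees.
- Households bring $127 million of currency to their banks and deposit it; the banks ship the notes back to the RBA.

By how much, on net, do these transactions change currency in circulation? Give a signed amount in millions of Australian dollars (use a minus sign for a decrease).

+$299 million

Currency withdrawal $426 million: notes leave the central bank → +$426M.
Discount-window repayment $390 million: no currency enters or leaves circulation → 0.
Government spending $178 million: no currency enters or leaves circulation → 0.
Currency deposit $127 million: notes return to the central bank → −$127M.
Net: 426 + 0 + 0 − 127 = +$299 million.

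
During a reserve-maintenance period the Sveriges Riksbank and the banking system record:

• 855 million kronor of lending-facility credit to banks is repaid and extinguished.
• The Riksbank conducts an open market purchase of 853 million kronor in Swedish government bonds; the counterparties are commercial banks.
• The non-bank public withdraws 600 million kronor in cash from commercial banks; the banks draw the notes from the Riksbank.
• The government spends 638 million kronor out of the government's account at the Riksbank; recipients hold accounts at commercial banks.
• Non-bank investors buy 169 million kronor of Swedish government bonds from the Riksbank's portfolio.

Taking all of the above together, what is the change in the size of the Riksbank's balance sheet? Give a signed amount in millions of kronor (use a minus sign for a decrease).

-171 million

Discount-window repayment 855 million kronor: a Riksbank asset is shed → −855M.
OMO purchase (from banks) 853 million kronor: a Riksbank asset is acquired → +853M.
Currency withdrawal 600 million kronor: only the composition of liabilities changes → 0.
Government spending 638 million kronor: only the composition of liabilities changes → 0.
Asset sale (to non-banks) 169 million kronor: a Riksbank asset is shed → −169M.
Net: −855 + 853 + 0 + 0 − 169 = -171 million.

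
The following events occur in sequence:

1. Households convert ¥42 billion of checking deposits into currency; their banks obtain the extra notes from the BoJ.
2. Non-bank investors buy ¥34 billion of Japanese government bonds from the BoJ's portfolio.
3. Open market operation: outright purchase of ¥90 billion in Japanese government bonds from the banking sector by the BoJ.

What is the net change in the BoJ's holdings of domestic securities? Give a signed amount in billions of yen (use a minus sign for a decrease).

Currency withdrawal ¥42 billion: the BoJ's securities portfolio is untouched → 0.
Asset sale (to non-banks) ¥34 billion: securities removed from the BoJ's portfolio → −¥34B.
OMO purchase (from banks) ¥90 billion: securities added to the BoJ's portfolio → +¥90B.
Net: 0 − 34 + 90 = +¥56 billion.

+¥56 billion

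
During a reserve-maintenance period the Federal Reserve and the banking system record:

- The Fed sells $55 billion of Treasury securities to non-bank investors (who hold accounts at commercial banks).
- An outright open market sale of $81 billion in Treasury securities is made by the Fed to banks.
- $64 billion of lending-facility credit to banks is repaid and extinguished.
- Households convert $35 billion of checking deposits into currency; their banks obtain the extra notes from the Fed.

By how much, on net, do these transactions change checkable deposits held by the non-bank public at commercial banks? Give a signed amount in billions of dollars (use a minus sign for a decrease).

Fed balance sheet:
  Assets:      Securities −$136B, Loans to banks −$64B
  Liabilities: Bank reserves −$235B, Currency in circulation +$35B
Commercial banking system:
  Assets:      Reserves at CB −$235B, Securities +$81B
  Liabilities: Checkable deposits −$90B, Borrowings from CB −$64B
So the change in checkable deposits held by the non-bank public at commercial banks is -$90 billion.

-$90 billion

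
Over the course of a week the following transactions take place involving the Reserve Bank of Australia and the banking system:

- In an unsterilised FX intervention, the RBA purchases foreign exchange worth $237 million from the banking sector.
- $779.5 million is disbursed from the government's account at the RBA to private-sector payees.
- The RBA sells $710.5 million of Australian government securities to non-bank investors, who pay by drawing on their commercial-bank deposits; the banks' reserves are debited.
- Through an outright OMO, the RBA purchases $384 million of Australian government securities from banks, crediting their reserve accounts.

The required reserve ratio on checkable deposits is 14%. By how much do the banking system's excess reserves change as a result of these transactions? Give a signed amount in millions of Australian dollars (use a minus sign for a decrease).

+$680.34 million

FX purchase $237 million: reserves +$237M, deposits 0.
Government spending $779.5 million: reserves +$779.5M, deposits +$779.5M.
Asset sale (to non-banks) $710.5 million: reserves −$710.5M, deposits −$710.5M.
OMO purchase (from banks) $384 million: reserves +$384M, deposits 0.
Totals: Δreserves = +$690M, Δdeposits = +$69M.
Δrequired reserves = 14% × +$69M = +$9.66M.
Δexcess reserves = Δreserves − Δrequired = +$690M − (+$9.66M) = +$680.34 million.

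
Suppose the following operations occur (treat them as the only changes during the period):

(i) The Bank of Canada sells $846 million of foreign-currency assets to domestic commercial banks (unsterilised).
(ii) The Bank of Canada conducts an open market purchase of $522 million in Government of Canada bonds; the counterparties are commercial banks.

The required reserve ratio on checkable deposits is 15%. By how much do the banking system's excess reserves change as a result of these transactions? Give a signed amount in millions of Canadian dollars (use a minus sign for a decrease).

-$324 million

FX sale $846 million: reserves −$846M, deposits 0.
OMO purchase (from banks) $522 million: reserves +$522M, deposits 0.
Totals: Δreserves = −$324M, Δdeposits = 0.
Δrequired reserves = 15% × 0 = 0.
Δexcess reserves = Δreserves − Δrequired = −$324M − (0) = -$324 million.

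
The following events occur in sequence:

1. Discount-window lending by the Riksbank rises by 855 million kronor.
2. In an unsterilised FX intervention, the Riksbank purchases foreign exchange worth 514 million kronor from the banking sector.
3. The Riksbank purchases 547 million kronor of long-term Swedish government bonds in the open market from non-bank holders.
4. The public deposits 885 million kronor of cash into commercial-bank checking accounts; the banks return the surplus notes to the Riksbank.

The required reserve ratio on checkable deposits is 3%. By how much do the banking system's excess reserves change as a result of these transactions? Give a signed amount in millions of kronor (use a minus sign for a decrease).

+2758.04 million

Discount-window loan 855 million kronor: reserves +855M, deposits 0.
FX purchase 514 million kronor: reserves +514M, deposits 0.
Asset purchase (from non-banks) 547 million kronor: reserves +547M, deposits +547M.
Currency deposit 885 million kronor: reserves +885M, deposits +885M.
Totals: Δreserves = +2801M, Δdeposits = +1432M.
Δrequired reserves = 3% × +1432M = +42.96M.
Δexcess reserves = Δreserves − Δrequired = +2801M − (+42.96M) = +2758.04 million.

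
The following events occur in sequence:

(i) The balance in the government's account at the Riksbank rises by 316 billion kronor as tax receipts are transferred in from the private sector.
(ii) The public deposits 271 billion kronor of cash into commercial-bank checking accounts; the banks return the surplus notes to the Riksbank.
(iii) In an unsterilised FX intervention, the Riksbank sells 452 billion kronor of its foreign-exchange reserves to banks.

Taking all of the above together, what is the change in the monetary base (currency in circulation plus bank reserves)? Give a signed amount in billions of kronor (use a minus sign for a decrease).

-768 billion

Government account inflow 316 billion kronor: reserves shift to a non-base liability → −316B.
Currency deposit 271 billion kronor: just a shift between currency and reserves — both are base money → 0.
FX sale 452 billion kronor: Riksbank balance sheet contracts → −452B.
Net: −316 + 0 − 452 = -768 billion.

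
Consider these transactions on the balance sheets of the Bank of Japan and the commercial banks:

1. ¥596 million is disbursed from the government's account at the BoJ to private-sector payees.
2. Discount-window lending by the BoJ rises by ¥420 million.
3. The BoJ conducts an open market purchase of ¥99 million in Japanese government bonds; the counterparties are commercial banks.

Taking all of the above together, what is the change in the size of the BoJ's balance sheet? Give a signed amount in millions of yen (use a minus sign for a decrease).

Government spending ¥596 million: only the composition of liabilities changes → 0.
Discount-window loan ¥420 million: a BoJ asset is acquired → +¥420M.
OMO purchase (from banks) ¥99 million: a BoJ asset is acquired → +¥99M.
Net: 0 + 420 + 99 = +¥519 million.

+¥519 million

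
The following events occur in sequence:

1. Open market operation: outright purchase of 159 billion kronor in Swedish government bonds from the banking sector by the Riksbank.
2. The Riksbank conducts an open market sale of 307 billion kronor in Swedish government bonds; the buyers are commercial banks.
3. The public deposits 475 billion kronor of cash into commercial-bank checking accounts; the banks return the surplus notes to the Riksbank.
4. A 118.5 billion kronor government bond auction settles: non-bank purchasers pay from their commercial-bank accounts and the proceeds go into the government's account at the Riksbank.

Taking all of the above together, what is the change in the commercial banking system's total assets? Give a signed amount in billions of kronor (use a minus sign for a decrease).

OMO purchase (from banks) 159 billion kronor: just an asset swap on bank balance sheets → 0.
OMO sale (to banks) 307 billion kronor: just an asset swap on bank balance sheets → 0.
Currency deposit 475 billion kronor: bank balance sheets expand → +475B.
Government account inflow 118.5 billion kronor: bank balance sheets shrink → −118.5B.
Net: 0 + 0 + 475 − 118.5 = +356.5 billion.

+356.5 billion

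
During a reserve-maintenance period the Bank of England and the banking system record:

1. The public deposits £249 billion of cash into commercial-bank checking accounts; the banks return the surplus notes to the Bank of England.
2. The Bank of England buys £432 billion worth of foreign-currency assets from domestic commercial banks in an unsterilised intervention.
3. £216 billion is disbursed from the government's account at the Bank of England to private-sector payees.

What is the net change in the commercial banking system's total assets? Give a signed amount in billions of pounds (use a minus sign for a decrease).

+£465 billion

Bank of England balance sheet:
  Assets:      Foreign assets +£432B
  Liabilities: Bank reserves +£897B, Currency in circulation −£249B, Government deposits −£216B
Commercial banking system:
  Assets:      Reserves at CB +£897B, Foreign assets −£432B
  Liabilities: Checkable deposits +£465B
Change in total bank assets = +£465 billion.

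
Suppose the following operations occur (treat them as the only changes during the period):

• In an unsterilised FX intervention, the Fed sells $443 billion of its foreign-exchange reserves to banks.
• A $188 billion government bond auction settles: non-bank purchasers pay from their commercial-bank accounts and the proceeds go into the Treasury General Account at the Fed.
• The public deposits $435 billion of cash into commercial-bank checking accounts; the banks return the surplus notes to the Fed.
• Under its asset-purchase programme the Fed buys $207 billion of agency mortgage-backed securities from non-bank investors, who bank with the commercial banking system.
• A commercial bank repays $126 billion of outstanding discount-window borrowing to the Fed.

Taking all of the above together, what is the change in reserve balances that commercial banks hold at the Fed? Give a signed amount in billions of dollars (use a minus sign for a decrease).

Fed balance sheet:
  Assets:      Securities +$207B, Loans to banks −$126B, Foreign assets −$443B
  Liabilities: Bank reserves −$115B, Currency in circulation −$435B, Government deposits +$188B
Commercial banking system:
  Assets:      Reserves at CB −$115B, Foreign assets +$443B
  Liabilities: Checkable deposits +$454B, Borrowings from CB −$126B
So the change in reserve balances that commercial banks hold at the Fed is -$115 billion.

-$115 billion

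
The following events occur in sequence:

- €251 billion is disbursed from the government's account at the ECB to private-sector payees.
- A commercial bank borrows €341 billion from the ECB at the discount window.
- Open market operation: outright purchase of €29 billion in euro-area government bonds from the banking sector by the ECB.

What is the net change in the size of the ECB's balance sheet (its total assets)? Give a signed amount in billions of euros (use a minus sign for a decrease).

+€370 billion

Government spending €251 billion: only the composition of liabilities changes → 0.
Discount-window loan €341 billion: an ECB asset is acquired → +€341B.
OMO purchase (from banks) €29 billion: an ECB asset is acquired → +€29B.
Net: 0 + 341 + 29 = +€370 billion.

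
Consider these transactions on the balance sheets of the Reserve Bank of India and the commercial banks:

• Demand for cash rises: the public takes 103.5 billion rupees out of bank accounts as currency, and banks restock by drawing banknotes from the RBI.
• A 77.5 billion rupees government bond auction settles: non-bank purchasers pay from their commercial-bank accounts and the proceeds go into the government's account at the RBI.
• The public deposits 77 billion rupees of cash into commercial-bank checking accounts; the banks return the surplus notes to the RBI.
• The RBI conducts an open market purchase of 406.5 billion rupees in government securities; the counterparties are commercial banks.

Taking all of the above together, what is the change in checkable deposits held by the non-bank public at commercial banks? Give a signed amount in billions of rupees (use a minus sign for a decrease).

-104 billion

RBI balance sheet:
  Assets:      Securities +406.5B
  Liabilities: Bank reserves +302.5B, Currency in circulation +26.5B, Government deposits +77.5B
Commercial banking system:
  Assets:      Reserves at CB +302.5B, Securities −406.5B
  Liabilities: Checkable deposits −104B
So the change in checkable deposits held by the non-bank public at commercial banks is -104 billion.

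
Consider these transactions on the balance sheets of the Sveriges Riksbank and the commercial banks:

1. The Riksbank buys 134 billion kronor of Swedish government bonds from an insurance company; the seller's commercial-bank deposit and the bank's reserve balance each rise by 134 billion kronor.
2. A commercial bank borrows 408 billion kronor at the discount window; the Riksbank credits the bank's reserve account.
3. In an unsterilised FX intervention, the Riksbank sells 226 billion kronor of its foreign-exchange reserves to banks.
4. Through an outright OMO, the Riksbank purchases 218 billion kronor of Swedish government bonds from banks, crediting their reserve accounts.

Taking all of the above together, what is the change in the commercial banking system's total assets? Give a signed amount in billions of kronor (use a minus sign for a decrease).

Riksbank balance sheet:
  Assets:      Securities +352B, Loans to banks +408B, Foreign assets −226B
  Liabilities: Bank reserves +534B
Commercial banking system:
  Assets:      Reserves at CB +534B, Securities −218B, Foreign assets +226B
  Liabilities: Checkable deposits +134B, Borrowings from CB +408B
Change in total bank assets = +542 billion.

+542 billion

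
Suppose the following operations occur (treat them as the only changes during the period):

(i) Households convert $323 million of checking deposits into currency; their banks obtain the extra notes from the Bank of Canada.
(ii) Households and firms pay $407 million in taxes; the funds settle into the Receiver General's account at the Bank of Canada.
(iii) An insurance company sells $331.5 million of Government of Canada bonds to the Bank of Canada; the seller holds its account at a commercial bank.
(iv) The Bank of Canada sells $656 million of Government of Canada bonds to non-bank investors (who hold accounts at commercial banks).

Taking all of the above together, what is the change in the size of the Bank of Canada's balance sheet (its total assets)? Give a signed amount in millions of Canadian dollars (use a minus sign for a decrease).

-$324.5 million

Currency withdrawal $323 million: only the composition of liabilities changes → 0.
Government account inflow $407 million: only the composition of liabilities changes → 0.
Asset purchase (from non-banks) $331.5 million: a Bank of Canada asset is acquired → +$331.5M.
Asset sale (to non-banks) $656 million: a Bank of Canada asset is shed → −$656M.
Net: 0 + 0 + 331.5 − 656 = -$324.5 million.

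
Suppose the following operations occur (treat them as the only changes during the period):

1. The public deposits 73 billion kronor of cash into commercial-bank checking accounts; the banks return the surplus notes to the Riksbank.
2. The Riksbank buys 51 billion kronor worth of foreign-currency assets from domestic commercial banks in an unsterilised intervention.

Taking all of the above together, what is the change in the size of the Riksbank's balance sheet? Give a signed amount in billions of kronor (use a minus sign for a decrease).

+51 billion

Currency deposit 73 billion kronor: only the composition of liabilities changes → 0.
FX purchase 51 billion kronor: a Riksbank asset is acquired → +51B.
Net: 0 + 51 = +51 billion.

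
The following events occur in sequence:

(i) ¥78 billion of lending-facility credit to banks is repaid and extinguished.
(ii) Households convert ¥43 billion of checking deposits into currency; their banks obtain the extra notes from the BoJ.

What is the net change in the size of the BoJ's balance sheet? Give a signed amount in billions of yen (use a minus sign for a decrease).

-¥78 billion

BoJ balance sheet:
  Assets:      Loans to banks −¥78B
  Liabilities: Bank reserves −¥121B, Currency in circulation +¥43B
Commercial banking system:
  Assets:      Reserves at CB −¥121B
  Liabilities: Checkable deposits −¥43B, Borrowings from CB −¥78B
Change in total BoJ assets = -¥78 billion.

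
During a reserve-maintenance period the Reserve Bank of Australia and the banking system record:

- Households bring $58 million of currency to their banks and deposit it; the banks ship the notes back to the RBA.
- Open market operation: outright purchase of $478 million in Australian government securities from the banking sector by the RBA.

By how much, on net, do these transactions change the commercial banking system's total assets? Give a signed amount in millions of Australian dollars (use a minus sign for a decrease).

Currency deposit $58 million: bank balance sheets expand → +$58M.
OMO purchase (from banks) $478 million: just an asset swap on bank balance sheets → 0.
Net: 58 + 0 = +$58 million.

+$58 million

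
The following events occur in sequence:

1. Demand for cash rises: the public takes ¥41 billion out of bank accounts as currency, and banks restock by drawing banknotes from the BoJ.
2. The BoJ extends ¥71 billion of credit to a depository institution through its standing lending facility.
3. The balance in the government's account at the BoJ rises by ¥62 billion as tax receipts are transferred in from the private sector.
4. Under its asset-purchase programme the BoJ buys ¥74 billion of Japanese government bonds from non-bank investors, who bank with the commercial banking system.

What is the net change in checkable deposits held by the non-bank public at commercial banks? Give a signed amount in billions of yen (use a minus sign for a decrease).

-¥29 billion

BoJ balance sheet:
  Assets:      Securities +¥74B, Loans to banks +¥71B
  Liabilities: Bank reserves +¥42B, Currency in circulation +¥41B, Government deposits +¥62B
Commercial banking system:
  Assets:      Reserves at CB +¥42B
  Liabilities: Checkable deposits −¥29B, Borrowings from CB +¥71B
So the change in checkable deposits held by the non-bank public at commercial banks is -¥29 billion.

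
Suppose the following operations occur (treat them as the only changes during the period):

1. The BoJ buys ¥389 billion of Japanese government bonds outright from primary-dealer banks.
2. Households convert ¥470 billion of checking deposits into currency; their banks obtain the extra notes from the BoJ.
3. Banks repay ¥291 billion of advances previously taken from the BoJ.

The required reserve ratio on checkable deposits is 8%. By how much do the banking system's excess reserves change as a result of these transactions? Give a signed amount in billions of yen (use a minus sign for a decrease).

OMO purchase (from banks) ¥389 billion: reserves +¥389B, deposits 0.
Currency withdrawal ¥470 billion: reserves −¥470B, deposits −¥470B.
Discount-window repayment ¥291 billion: reserves −¥291B, deposits 0.
Totals: Δreserves = −¥372B, Δdeposits = −¥470B.
Δrequired reserves = 8% × −¥470B = −¥37.6B.
Δexcess reserves = Δreserves − Δrequired = −¥372B − (−¥37.6B) = -¥334.4 billion.

-¥334.4 billion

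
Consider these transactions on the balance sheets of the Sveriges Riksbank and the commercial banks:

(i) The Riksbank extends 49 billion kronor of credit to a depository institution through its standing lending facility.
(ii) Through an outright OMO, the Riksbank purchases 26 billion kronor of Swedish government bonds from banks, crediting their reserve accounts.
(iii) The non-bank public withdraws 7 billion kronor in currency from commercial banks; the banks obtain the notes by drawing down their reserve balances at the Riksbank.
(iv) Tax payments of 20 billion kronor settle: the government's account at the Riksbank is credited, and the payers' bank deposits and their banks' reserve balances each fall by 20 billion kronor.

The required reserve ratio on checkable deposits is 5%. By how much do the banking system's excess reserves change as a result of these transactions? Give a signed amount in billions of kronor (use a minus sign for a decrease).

Discount-window loan 49 billion kronor: reserves +49B, deposits 0.
OMO purchase (from banks) 26 billion kronor: reserves +26B, deposits 0.
Currency withdrawal 7 billion kronor: reserves −7B, deposits −7B.
Government account inflow 20 billion kronor: reserves −20B, deposits −20B.
Totals: Δreserves = +48B, Δdeposits = −27B.
Δrequired reserves = 5% × −27B = −1.35B.
Δexcess reserves = Δreserves − Δrequired = +48B − (−1.35B) = +49.35 billion.

+49.35 billion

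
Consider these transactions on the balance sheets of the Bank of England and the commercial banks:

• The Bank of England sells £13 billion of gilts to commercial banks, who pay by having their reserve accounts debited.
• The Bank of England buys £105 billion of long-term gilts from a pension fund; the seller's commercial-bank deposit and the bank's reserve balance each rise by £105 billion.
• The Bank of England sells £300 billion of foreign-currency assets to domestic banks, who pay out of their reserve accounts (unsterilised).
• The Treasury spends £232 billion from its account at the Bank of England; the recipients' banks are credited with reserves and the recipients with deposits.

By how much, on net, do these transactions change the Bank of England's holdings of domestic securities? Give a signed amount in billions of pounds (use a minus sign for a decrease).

+£92 billion

OMO sale (to banks) £13 billion: securities removed from the Bank of England's portfolio → −£13B.
Asset purchase (from non-banks) £105 billion: securities added to the Bank of England's portfolio → +£105B.
FX sale £300 billion: the Bank of England's securities portfolio is untouched → 0.
Government spending £232 billion: the Bank of England's securities portfolio is untouched → 0.
Net: −13 + 105 + 0 + 0 = +£92 billion.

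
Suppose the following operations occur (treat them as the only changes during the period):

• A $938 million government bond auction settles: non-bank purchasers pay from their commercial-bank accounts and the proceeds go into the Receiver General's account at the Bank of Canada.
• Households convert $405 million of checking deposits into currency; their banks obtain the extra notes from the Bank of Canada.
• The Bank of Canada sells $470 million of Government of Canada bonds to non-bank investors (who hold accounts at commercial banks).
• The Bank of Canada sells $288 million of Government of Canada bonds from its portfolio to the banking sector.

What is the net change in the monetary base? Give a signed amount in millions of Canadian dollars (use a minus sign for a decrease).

-$1696 million

Bank of Canada balance sheet:
  Assets:      Securities −$758M
  Liabilities: Bank reserves −$2101M, Currency in circulation +$405M, Government deposits +$938M
Commercial banking system:
  Assets:      Reserves at CB −$2101M, Securities +$288M
  Liabilities: Checkable deposits −$1813M
Monetary base = currency + reserves: +$405M + (−$2101M) = -$1696 million.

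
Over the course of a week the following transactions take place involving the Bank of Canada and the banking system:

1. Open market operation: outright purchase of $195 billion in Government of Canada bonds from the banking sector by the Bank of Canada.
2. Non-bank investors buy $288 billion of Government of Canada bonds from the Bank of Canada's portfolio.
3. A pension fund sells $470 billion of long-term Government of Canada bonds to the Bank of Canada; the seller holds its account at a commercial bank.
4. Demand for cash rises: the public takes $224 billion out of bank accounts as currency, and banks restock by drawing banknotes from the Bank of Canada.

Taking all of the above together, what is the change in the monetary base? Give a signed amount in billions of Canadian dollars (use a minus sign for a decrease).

Bank of Canada balance sheet:
  Assets:      Securities +$377B
  Liabilities: Bank reserves +$153B, Currency in circulation +$224B
Commercial banking system:
  Assets:      Reserves at CB +$153B, Securities −$195B
  Liabilities: Checkable deposits −$42B
Monetary base = currency + reserves: +$224B + (+$153B) = +$377 billion.

+$377 billion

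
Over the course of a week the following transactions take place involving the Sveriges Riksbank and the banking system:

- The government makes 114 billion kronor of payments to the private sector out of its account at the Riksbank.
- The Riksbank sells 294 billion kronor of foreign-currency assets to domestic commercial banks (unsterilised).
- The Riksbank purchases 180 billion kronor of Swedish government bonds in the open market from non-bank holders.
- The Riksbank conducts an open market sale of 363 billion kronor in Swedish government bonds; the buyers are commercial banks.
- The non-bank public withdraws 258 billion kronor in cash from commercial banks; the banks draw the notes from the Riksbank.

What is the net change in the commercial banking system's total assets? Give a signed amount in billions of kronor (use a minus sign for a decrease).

Government spending 114 billion kronor: bank balance sheets expand → +114B.
FX sale 294 billion kronor: just an asset swap on bank balance sheets → 0.
Asset purchase (from non-banks) 180 billion kronor: bank balance sheets expand → +180B.
OMO sale (to banks) 363 billion kronor: just an asset swap on bank balance sheets → 0.
Currency withdrawal 258 billion kronor: bank balance sheets shrink → −258B.
Net: 114 + 0 + 180 + 0 − 258 = +36 billion.

+36 billion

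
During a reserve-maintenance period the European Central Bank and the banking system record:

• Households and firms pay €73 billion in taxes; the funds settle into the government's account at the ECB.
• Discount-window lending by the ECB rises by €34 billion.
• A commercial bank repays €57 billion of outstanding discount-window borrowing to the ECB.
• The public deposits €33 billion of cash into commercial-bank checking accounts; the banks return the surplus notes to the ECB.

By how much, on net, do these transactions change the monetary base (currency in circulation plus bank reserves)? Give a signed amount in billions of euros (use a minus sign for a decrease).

ECB balance sheet:
  Assets:      Loans to banks −€23B
  Liabilities: Bank reserves −€63B, Currency in circulation −€33B, Government deposits +€73B
Monetary base = currency + reserves: −€33B + (−€63B) = -€96 billion.

-€96 billion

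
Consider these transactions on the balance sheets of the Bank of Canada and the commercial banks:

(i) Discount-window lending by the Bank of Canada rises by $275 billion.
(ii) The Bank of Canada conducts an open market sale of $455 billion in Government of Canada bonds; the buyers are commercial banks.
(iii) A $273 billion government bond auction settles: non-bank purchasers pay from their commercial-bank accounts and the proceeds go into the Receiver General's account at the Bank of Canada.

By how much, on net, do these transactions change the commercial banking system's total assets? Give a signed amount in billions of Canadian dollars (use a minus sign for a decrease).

Discount-window loan $275 billion: bank balance sheets expand → +$275B.
OMO sale (to banks) $455 billion: just an asset swap on bank balance sheets → 0.
Government account inflow $273 billion: bank balance sheets shrink → −$273B.
Net: 275 + 0 − 273 = +$2 billion.

+$2 billion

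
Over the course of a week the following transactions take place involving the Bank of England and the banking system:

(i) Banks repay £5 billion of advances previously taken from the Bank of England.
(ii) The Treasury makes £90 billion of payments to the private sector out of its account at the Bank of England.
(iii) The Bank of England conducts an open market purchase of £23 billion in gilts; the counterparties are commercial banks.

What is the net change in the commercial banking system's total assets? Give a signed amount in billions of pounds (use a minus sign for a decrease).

+£85 billion

Bank of England balance sheet:
  Assets:      Securities +£23B, Loans to banks −£5B
  Liabilities: Bank reserves +£108B, Government deposits −£90B
Commercial banking system:
  Assets:      Reserves at CB +£108B, Securities −£23B
  Liabilities: Checkable deposits +£90B, Borrowings from CB −£5B
Change in total bank assets = +£85 billion.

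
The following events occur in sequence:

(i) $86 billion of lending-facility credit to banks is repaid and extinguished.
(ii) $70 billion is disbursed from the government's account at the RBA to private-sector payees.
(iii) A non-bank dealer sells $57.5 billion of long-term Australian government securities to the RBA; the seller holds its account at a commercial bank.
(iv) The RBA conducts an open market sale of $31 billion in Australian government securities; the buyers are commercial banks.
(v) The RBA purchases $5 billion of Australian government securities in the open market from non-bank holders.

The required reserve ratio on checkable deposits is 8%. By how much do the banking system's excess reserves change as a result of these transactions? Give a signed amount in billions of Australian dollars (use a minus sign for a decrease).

Discount-window repayment $86 billion: reserves −$86B, deposits 0.
Government spending $70 billion: reserves +$70B, deposits +$70B.
Asset purchase (from non-banks) $57.5 billion: reserves +$57.5B, deposits +$57.5B.
OMO sale (to banks) $31 billion: reserves −$31B, deposits 0.
Asset purchase (from non-banks) $5 billion: reserves +$5B, deposits +$5B.
Totals: Δreserves = +$15.5B, Δdeposits = +$132.5B.
Δrequired reserves = 8% × +$132.5B = +$10.6B.
Δexcess reserves = Δreserves − Δrequired = +$15.5B − (+$10.6B) = +$4.9 billion.

+$4.9 billion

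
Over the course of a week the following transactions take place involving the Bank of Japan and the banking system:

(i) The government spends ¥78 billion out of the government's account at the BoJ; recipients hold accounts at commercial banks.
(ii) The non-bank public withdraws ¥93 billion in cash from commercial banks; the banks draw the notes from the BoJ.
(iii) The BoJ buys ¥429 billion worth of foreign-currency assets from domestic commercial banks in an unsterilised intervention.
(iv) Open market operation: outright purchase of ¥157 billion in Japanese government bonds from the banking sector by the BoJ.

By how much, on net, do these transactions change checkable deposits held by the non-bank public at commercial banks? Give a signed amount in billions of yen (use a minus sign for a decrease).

-¥15 billion

BoJ balance sheet:
  Assets:      Securities +¥157B, Foreign assets +¥429B
  Liabilities: Bank reserves +¥571B, Currency in circulation +¥93B, Government deposits −¥78B
Commercial banking system:
  Assets:      Reserves at CB +¥571B, Securities −¥157B, Foreign assets −¥429B
  Liabilities: Checkable deposits −¥15B
So the change in checkable deposits held by the non-bank public at commercial banks is -¥15 billion.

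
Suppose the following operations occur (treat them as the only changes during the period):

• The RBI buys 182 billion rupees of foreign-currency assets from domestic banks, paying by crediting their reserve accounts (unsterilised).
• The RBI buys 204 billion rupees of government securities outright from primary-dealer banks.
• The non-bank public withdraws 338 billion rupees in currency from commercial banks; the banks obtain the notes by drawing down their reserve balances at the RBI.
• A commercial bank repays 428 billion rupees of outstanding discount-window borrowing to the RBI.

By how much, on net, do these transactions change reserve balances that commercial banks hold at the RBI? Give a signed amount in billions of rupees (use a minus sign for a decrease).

FX purchase 182 billion rupees: the RBI pays by crediting reserve accounts → +182B.
OMO purchase (from banks) 204 billion rupees: the RBI pays by crediting reserve accounts → +204B.
Currency withdrawal 338 billion rupees: banks swap reserves for currency → −338B.
Discount-window repayment 428 billion rupees: repayment is debited from reserves → −428B.
Net: 182 + 204 − 338 − 428 = -380 billion.

-380 billion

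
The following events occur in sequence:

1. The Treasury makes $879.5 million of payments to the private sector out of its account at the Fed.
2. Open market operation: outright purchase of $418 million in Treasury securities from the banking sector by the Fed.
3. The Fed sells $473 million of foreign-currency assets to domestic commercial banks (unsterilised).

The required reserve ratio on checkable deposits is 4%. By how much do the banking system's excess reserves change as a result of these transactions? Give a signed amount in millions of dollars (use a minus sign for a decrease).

Government spending $879.5 million: reserves +$879.5M, deposits +$879.5M.
OMO purchase (from banks) $418 million: reserves +$418M, deposits 0.
FX sale $473 million: reserves −$473M, deposits 0.
Totals: Δreserves = +$824.5M, Δdeposits = +$879.5M.
Δrequired reserves = 4% × +$879.5M = +$35.18M.
Δexcess reserves = Δreserves − Δrequired = +$824.5M − (+$35.18M) = +$789.32 million.

+$789.32 million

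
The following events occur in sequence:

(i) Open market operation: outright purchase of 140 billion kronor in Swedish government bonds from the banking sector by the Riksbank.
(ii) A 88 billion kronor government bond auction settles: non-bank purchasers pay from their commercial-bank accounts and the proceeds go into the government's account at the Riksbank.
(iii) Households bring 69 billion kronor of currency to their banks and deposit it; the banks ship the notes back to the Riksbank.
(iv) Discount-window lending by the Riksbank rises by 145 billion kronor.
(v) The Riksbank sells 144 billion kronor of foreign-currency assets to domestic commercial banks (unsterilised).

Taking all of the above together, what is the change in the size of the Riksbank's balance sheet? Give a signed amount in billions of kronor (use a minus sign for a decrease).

+141 billion

OMO purchase (from banks) 140 billion kronor: a Riksbank asset is acquired → +140B.
Government account inflow 88 billion kronor: only the composition of liabilities changes → 0.
Currency deposit 69 billion kronor: only the composition of liabilities changes → 0.
Discount-window loan 145 billion kronor: a Riksbank asset is acquired → +145B.
FX sale 144 billion kronor: a Riksbank asset is shed → −144B.
Net: 140 + 0 + 0 + 145 − 144 = +141 billion.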